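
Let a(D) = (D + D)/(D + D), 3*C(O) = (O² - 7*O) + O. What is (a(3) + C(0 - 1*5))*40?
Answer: 2320/3 ≈ 773.33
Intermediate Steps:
C(O) = -2*O + O²/3 (C(O) = ((O² - 7*O) + O)/3 = (O² - 6*O)/3 = -2*O + O²/3)
a(D) = 1 (a(D) = (2*D)/((2*D)) = (2*D)*(1/(2*D)) = 1)
(a(3) + C(0 - 1*5))*40 = (1 + (0 - 1*5)*(-6 + (0 - 1*5))/3)*40 = (1 + (0 - 5)*(-6 + (0 - 5))/3)*40 = (1 + (⅓)*(-5)*(-6 - 5))*40 = (1 + (⅓)*(-5)*(-11))*40 = (1 + 55/3)*40 = (58/3)*40 = 2320/3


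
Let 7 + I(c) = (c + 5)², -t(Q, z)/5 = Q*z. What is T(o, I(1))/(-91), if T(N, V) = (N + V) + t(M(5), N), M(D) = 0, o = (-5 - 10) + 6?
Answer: -20/91 ≈ -0.21978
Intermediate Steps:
o = -9 (o = -15 + 6 = -9)
t(Q, z) = -5*Q*z
I(c) = -7 + (5 + c)² (I(c) = -7 + (c + 5)² = -7 + (5 + c)²)
T(N, V) = N + V (T(N, V) = (N + V) - 5*0*N = (N + V) + 0 = N + V)
T(o, I(1))/(-91) = (-9 + (-7 + (5 + 1)²))/(-91) = (-9 + (-7 + 6²))*(-1/91) = (-9 + (-7 + 36))*(-1/91) = (-9 + 29)*(-1/91) = 20*(-1/91) = -20/91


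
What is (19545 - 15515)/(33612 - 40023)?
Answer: -4030/6411 ≈ -0.62861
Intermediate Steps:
(19545 - 15515)/(33612 - 40023) = 4030/(-6411) = 4030*(-1/6411) = -4030/6411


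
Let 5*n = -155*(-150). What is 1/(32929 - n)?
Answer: 1/28279 ≈ 3.5362e-5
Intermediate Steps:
n = 4650 (n = (-155*(-150))/5 = (⅕)*23250 = 4650)
1/(32929 - n) = 1/(32929 - 1*4650) = 1/(32929 - 4650) = 1/28279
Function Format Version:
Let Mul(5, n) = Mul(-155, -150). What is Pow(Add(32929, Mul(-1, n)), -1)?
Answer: Rational(1, 28279) ≈ 3.5362e-5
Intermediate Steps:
n = 4650 (n = Mul(Rational(1, 5), Mul(-155, -150)) = Mul(Rational(1, 5), 23250) = 4650)
Pow(Add(32929, Mul(-1, n)), -1) = Pow(Add(32929, Mul(-1, 4650)), -1) = Pow(Add(32929, -4650), -1) = Pow(28279, -1) = Rational(1, 28279)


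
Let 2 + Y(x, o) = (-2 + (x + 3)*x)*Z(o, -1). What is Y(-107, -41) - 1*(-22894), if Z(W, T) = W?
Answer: -433274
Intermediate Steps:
Y(x, o) = -2 + o*(-2 + x*(3 + x)) (Y(x, o) = -2 + (-2 + (x + 3)*x)*o = -2 + (-2 + (3 + x)*x)*o = -2 + (-2 + x*(3 + x))*o = -2 + o*(-2 + x*(3 + x)))
Y(-107, -41) - 1*(-22894) = (-2 - 2*(-41) - 41*(-107)**2 + 3*(-41)*(-107)) - 1*(-22894) = (-2 + 82 - 41*11449 + 13161) + 22894 = (-2 + 82 - 469409 + 13161) + 22894 = -456168 + 22894 = -433274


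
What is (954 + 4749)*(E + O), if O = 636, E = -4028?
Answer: -19344576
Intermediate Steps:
(954 + 4749)*(E + O) = (954 + 4749)*(-4028 + 636) = 5703*(-3392) = -19344576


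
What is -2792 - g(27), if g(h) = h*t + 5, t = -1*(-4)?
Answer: -2905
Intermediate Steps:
t = 4
g(h) = 5 + 4*h (g(h) = h*4 + 5 = 4*h + 5 = 5 + 4*h)
-2792 - g(27) = -2792 - (5 + 4*27) = -2792 - (5 + 108) = -2792 - 1*113 = -2792 - 113 = -2905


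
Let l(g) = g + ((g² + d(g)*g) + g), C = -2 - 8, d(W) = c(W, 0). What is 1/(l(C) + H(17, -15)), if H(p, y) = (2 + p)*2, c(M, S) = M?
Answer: 1/218 ≈ 0.0045872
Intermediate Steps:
d(W) = W
C = -10
H(p, y) = 4 + 2*p
l(g) = 2*g + 2*g² (l(g) = g + ((g² + g*g) + g) = g + ((g² + g²) + g) = g + (2*g² + g) = g + (g + 2*g²) = 2*g + 2*g²)
1/(l(C) + H(17, -15)) = 1/(2*(-10)*(1 - 10) + (4 + 2*17)) = 1/(2*(-10)*(-9) + (4 + 34)) = 1/(180 + 38) = 1/218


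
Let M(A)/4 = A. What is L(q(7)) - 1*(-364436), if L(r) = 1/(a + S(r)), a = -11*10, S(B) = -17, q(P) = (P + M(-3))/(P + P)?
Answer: 46283371/127 ≈ 3.6444e+5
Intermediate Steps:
M(A) = 4*A
q(P) = (-12 + P)/(2*P) (q(P) = (P + 4*(-3))/(P + P) = (P - 12)/((2*P)) = (-12 + P)*(1/(2*P)) = (-12 + P)/(2*P))
a = -110
L(r) = -1/127 (L(r) = 1/(-110 - 17) = 1/(-127) = -1/127)
L(q(7)) - 1*(-364436) = -1/127 - 1*(-364436) = -1/127 + 364436 = 46283371/127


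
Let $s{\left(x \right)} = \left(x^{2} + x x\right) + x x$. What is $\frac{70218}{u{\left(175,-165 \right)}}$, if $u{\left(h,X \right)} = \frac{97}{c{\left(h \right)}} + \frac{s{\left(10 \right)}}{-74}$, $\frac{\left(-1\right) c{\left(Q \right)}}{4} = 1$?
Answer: $- \frac{10392264}{4189} \approx -2480.8$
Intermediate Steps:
$s{\left(x \right)} = 3 x^{2}$ ($s{\left(x \right)} = \left(x^{2} + x^{2}\right) + x^{2} = 2 x^{2} + x^{2} = 3 x^{2}$)
$c{\left(Q \right)} = -4$ ($c{\left(Q \right)} = \left(-4\right) 1 = -4$)
$u{\left(h,X \right)} = - \frac{4189}{148}$ ($u{\left(h,X \right)} = \frac{97}{-4} + \frac{3 \cdot 10^{2}}{-74} = 97 \left(- \frac{1}{4}\right) + 3 \cdot 100 \left(- \frac{1}{74}\right) = - \frac{97}{4} + 300 \left(- \frac{1}{74}\right) = - \frac{97}{4} - \frac{150}{37} = - \frac{4189}{148}$)
$\frac{70218}{u{\left(175,-165 \right)}} = \frac{70218}{- \frac{4189}{148}} = 70218 \left(- \frac{148}{4189}\right) = - \frac{10392264}{4189}$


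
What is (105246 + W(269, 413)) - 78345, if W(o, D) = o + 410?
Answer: 27580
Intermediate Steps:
W(o, D) = 410 + o
(105246 + W(269, 413)) - 78345 = (105246 + (410 + 269)) - 78345 = (105246 + 679) - 78345 = 105925 - 78345 = 27580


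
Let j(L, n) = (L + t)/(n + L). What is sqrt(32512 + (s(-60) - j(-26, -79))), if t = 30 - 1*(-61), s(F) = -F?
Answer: 5*sqrt(574581)/21 ≈ 180.48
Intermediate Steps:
t = 91 (t = 30 + 61 = 91)
j(L, n) = (91 + L)/(L + n) (j(L, n) = (L + 91)/(n + L) = (91 + L)/(L + n))
sqrt(32512 + (s(-60) - j(-26, -79))) = sqrt(32512 + (-1*(-60) - (91 - 26)/(-26 - 79))) = sqrt(32512 + (60 - 65/(-105))) = sqrt(32512 + (60 - (-1)*65/105)) = sqrt(32512 + (60 - 1*(-13/21))) = sqrt(32512 + (60 + 13/21)) = sqrt(32512 + 1273/21) = sqrt(684025/21) = 5*sqrt(574581)/21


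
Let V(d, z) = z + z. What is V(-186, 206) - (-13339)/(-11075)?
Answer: 4549561/11075 ≈ 410.80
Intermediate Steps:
V(d, z) = 2*z
V(-186, 206) - (-13339)/(-11075) = 2*206 - (-13339)/(-11075) = 412 - (-13339)*(-1)/11075 = 412 - 1*13339/11075 = 412 - 13339/11075 = 4549561/11075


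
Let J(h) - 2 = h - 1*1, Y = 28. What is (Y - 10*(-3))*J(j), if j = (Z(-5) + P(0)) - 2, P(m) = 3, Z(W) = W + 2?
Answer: -58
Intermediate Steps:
Z(W) = 2 + W
j = -2 (j = ((2 - 5) + 3) - 2 = (-3 + 3) - 2 = 0 - 2 = -2)
J(h) = 1 + h (J(h) = 2 + (h - 1*1) = 2 + (h - 1) = 2 + (-1 + h) = 1 + h)
(Y - 10*(-3))*J(j) = (28 - 10*(-3))*(1 - 2) = (28 + 30)*(-1) = 58*(-1) = -58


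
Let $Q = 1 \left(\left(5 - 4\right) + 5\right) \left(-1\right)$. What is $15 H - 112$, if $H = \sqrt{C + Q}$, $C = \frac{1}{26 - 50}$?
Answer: $-112 + \frac{5 i \sqrt{870}}{4} \approx -112.0 + 36.87 i$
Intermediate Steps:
$C = - \frac{1}{24}$ ($C = \frac{1}{-24} = - \frac{1}{24} \approx -0.041667$)
$Q = -6$ ($Q = 1 \left(1 + 5\right) \left(-1\right) = 1 \cdot 6 \left(-1\right) = 6 \left(-1\right) = -6$)
$H = \frac{i \sqrt{870}}{12}$ ($H = \sqrt{- \frac{1}{24} - 6} = \sqrt{- \frac{145}{24}} = \frac{i \sqrt{870}}{12} \approx 2.458 i$)
$15 H - 112 = 15 \frac{i \sqrt{870}}{12} - 112 = \frac{5 i \sqrt{870}}{4} - 112 = -112 + \frac{5 i \sqrt{870}}{4}$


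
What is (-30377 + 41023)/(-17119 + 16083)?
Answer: -5323/518 ≈ -10.276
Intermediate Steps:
(-30377 + 41023)/(-17119 + 16083) = 10646/(-1036) = 10646*(-1/1036) = -5323/518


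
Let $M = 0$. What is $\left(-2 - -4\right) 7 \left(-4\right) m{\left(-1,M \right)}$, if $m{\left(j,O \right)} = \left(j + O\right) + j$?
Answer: $112$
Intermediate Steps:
$m{\left(j,O \right)} = O + 2 j$ ($m{\left(j,O \right)} = \left(O + j\right) + j = O + 2 j$)
$\left(-2 - -4\right) 7 \left(-4\right) m{\left(-1,M \right)} = \left(-2 - -4\right) 7 \left(-4\right) \left(0 + 2 \left(-1\right)\right) = \left(-2 + 4\right) 7 \left(-4\right) \left(0 - 2\right) = 2 \cdot 7 \left(-4\right) \left(-2\right) = 14 \left(-4\right) \left(-2\right) = \left(-56\right) \left(-2\right) = 112$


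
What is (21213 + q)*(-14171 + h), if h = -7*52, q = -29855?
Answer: 125611470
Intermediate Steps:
h = -364
(21213 + q)*(-14171 + h) = (21213 - 29855)*(-14171 - 364) = -8642*(-14535) = 125611470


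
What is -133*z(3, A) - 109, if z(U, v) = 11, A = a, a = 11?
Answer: -1572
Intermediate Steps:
A = 11
-133*z(3, A) - 109 = -133*11 - 109 = -1463 - 109 = -1572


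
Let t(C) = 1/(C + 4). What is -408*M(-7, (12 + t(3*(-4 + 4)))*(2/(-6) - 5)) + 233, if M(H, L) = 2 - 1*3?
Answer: 641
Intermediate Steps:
t(C) = 1/(4 + C)
M(H, L) = -1 (M(H, L) = 2 - 3 = -1)
-408*M(-7, (12 + t(3*(-4 + 4)))*(2/(-6) - 5)) + 233 = -408*(-1) + 233 = 408 + 233 = 641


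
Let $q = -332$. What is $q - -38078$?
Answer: $37746$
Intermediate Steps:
$q - -38078 = -332 - -38078 = -332 + 38078 = 37746$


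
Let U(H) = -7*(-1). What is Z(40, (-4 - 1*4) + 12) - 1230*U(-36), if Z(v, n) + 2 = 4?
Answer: -8608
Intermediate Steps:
U(H) = 7
Z(v, n) = 2 (Z(v, n) = -2 + 4 = 2)
Z(40, (-4 - 1*4) + 12) - 1230*U(-36) = 2 - 1230*7 = 2 - 8610 = -8608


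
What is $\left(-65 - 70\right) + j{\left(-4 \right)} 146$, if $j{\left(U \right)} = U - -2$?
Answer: $-427$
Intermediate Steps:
$j{\left(U \right)} = 2 + U$ ($j{\left(U \right)} = U + 2 = 2 + U$)
$\left(-65 - 70\right) + j{\left(-4 \right)} 146 = \left(-65 - 70\right) + \left(2 - 4\right) 146 = -135 - 292 = -427$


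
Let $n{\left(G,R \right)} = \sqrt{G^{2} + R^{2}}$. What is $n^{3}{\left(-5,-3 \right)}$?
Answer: $34 \sqrt{34} \approx 198.25$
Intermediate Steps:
$n^{3}{\left(-5,-3 \right)} = \left(\sqrt{\left(-5\right)^{2} + \left(-3\right)^{2}}\right)^{3} = \left(\sqrt{25 + 9}\right)^{3} = \left(\sqrt{34}\right)^{3} = 34 \sqrt{34}$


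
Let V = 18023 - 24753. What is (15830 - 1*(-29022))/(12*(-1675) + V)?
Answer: -22426/13415 ≈ -1.6717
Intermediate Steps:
V = -6730
(15830 - 1*(-29022))/(12*(-1675) + V) = (15830 - 1*(-29022))/(12*(-1675) - 6730) = (15830 + 29022)/(-20100 - 6730) = 44852/(-26830) = 44852*(-1/26830) = -22426/13415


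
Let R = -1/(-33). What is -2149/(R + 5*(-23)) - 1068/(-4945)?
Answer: 50676651/2680190 ≈ 18.908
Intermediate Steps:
R = 1/33 (R = -1*(-1/33) = 1/33 ≈ 0.030303)
-2149/(R + 5*(-23)) - 1068/(-4945) = -2149/(1/33 + 5*(-23)) - 1068/(-4945) = -2149/(1/33 - 115) - 1068*(-1/4945) = -2149/(-3794/33) + 1068/4945 = -2149*(-33/3794) + 1068/4945 = 10131/542 + 1068/4945 = 50676651/2680190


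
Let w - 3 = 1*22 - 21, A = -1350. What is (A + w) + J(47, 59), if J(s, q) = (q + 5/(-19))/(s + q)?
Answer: -1354864/1007 ≈ -1345.4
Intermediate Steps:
w = 4 (w = 3 + (1*22 - 21) = 3 + (22 - 21) = 3 + 1 = 4)
J(s, q) = (-5/19 + q)/(q + s) (J(s, q) = (q + 5*(-1/19))/(q + s) = (q - 5/19)/(q + s) = (-5/19 + q)/(q + s))
(A + w) + J(47, 59) = (-1350 + 4) + (-5/19 + 59)/(59 + 47) = -1346 + (1116/19)/106 = -1346 + (1/106)*(1116/19) = -1346 + 558/1007 = -1354864/1007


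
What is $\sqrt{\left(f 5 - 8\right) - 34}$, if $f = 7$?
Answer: $i \sqrt{7} \approx 2.6458 i$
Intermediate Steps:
$\sqrt{\left(f 5 - 8\right) - 34} = \sqrt{\left(7 \cdot 5 - 8\right) - 34} = \sqrt{\left(35 - 8\right) - 34} = \sqrt{27 - 34} = \sqrt{-7} = i \sqrt{7}$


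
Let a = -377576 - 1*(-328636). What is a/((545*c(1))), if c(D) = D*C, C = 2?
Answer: -4894/109 ≈ -44.899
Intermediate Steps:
a = -48940 (a = -377576 + 328636 = -48940)
c(D) = 2*D (c(D) = D*2 = 2*D)
a/((545*c(1))) = -48940/(545*(2*1)) = -48940/(545*2) = -48940/1090 = -48940*1/1090 = -4894/109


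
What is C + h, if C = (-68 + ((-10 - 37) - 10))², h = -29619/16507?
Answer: 257892256/16507 ≈ 15623.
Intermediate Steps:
h = -29619/16507 (h = -29619*1/16507 = -29619/16507 ≈ -1.7943)
C = 15625 (C = (-68 + (-47 - 10))² = (-68 - 57)² = (-125)² = 15625)
C + h = 15625 - 29619/16507 = 257892256/16507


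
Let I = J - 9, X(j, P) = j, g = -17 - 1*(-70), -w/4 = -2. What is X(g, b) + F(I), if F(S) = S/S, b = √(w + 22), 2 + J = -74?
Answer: 54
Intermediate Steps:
w = 8 (w = -4*(-2) = 8)
J = -76 (J = -2 - 74 = -76)
g = 53 (g = -17 + 70 = 53)
b = √30 (b = √(8 + 22) = √30 ≈ 5.4772)
I = -85 (I = -76 - 9 = -85)
F(S) = 1
X(g, b) + F(I) = 53 + 1 = 54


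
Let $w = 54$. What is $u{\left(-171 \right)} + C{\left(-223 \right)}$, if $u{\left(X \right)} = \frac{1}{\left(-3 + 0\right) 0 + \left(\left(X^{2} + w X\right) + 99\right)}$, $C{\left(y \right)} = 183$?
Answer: $\frac{3679399}{20106} \approx 183.0$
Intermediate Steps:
$u{\left(X \right)} = \frac{1}{99 + X^{2} + 54 X}$ ($u{\left(X \right)} = \frac{1}{\left(-3 + 0\right) 0 + \left(\left(X^{2} + 54 X\right) + 99\right)} = \frac{1}{\left(-3\right) 0 + \left(99 + X^{2} + 54 X\right)} = \frac{1}{0 + \left(99 + X^{2} + 54 X\right)} = \frac{1}{99 + X^{2} + 54 X}$)
$u{\left(-171 \right)} + C{\left(-223 \right)} = \frac{1}{99 + \left(-171\right)^{2} + 54 \left(-171\right)} + 183 = \frac{1}{99 + 29241 - 9234} + 183 = \frac{1}{20106} + 183 = \frac{3679399}{20106}$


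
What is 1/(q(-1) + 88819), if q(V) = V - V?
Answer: 1/88819 ≈ 1.1259e-5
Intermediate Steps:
q(V) = 0
1/(q(-1) + 88819) = 1/(0 + 88819) = 1/88819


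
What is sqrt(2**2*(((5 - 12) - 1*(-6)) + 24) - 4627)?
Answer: I*sqrt(4535) ≈ 67.342*I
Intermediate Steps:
sqrt(2**2*(((5 - 12) - 1*(-6)) + 24) - 4627) = sqrt(4*((-7 + 6) + 24) - 4627) = sqrt(4*(-1 + 24) - 4627) = sqrt(4*23 - 4627) = sqrt(92 - 4627) = sqrt(-4535) = I*sqrt(4535)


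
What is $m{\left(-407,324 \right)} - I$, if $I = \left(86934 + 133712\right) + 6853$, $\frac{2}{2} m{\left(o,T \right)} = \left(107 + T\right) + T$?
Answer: $-226744$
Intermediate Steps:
$m{\left(o,T \right)} = 107 + 2 T$ ($m{\left(o,T \right)} = \left(107 + T\right) + T = 107 + 2 T$)
$I = 227499$ ($I = 220646 + 6853 = 227499$)
$m{\left(-407,324 \right)} - I = \left(107 + 2 \cdot 324\right) - 227499 = \left(107 + 648\right) - 227499 = 755 - 227499 = -226744$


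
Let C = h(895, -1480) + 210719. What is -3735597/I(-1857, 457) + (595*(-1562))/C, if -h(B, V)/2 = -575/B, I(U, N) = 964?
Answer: -141063097307647/36361049484 ≈ -3879.5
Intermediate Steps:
h(B, V) = 1150/B (h(B, V) = -(-1150)/B = 1150/B)
C = 37718931/179 (C = 1150/895 + 210719 = 1150*(1/895) + 210719 = 230/179 + 210719 = 37718931/179 ≈ 2.1072e+5)
-3735597/I(-1857, 457) + (595*(-1562))/C = -3735597/964 + (595*(-1562))/(37718931/179) = -3735597*1/964 - 929390*179/37718931 = -3735597/964 - 166360810/37718931 = -141063097307647/36361049484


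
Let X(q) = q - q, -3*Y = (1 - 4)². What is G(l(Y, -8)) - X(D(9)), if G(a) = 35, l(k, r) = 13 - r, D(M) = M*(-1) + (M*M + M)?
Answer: 35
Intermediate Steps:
Y = -3 (Y = -(1 - 4)²/3 = -⅓*(-3)² = -⅓*9 = -3)
D(M) = M² (D(M) = -M + (M² + M) = -M + (M + M²) = M²)
X(q) = 0
G(l(Y, -8)) - X(D(9)) = 35 - 1*0 = 35 + 0 = 35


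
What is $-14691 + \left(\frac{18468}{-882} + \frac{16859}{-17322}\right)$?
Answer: $- \frac{12487996061}{848778} \approx -14713.0$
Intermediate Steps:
$-14691 + \left(\frac{18468}{-882} + \frac{16859}{-17322}\right) = -14691 + \left(18468 \left(- \frac{1}{882}\right) + 16859 \left(- \frac{1}{17322}\right)\right) = -14691 - \frac{18598463}{848778} = - \frac{12487996061}{848778}$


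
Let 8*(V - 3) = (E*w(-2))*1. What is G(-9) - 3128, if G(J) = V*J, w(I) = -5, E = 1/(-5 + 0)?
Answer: -25249/8 ≈ -3156.1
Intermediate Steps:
E = -⅕ (E = 1/(-5) = -⅕ ≈ -0.20000)
V = 25/8 (V = 3 + (-⅕*(-5)*1)/8 = 3 + (1*1)/8 = 3 + (⅛)*1 = 3 + ⅛ = 25/8 ≈ 3.1250)
G(J) = 25*J/8
G(-9) - 3128 = (25/8)*(-9) - 3128 = -225/8 - 3128 = -25249/8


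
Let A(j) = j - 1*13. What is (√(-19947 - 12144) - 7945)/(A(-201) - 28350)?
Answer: 7945/28564 - I*√32091/28564 ≈ 0.27815 - 0.0062715*I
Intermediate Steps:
A(j) = -13 + j (A(j) = j - 13 = -13 + j)
(√(-19947 - 12144) - 7945)/(A(-201) - 28350) = (√(-19947 - 12144) - 7945)/((-13 - 201) - 28350) = (√(-32091) - 7945)/(-214 - 28350) = (I*√32091 - 7945)/(-28564) = (-7945 + I*√32091)*(-1/28564) = 7945/28564 - I*√32091/28564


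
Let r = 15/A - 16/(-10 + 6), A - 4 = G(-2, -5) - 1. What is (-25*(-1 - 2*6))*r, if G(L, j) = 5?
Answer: 15275/8 ≈ 1909.4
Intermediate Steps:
A = 8 (A = 4 + (5 - 1) = 4 + 4 = 8)
r = 47/8 (r = 15/8 - 16/(-10 + 6) = 15*(⅛) - 16/(-4) = 15/8 - 16*(-¼) = 15/8 + 4 = 47/8 ≈ 5.8750)
(-25*(-1 - 2*6))*r = -25*(-1 - 2*6)*(47/8) = -25*(-1 - 12)*(47/8) = -25*(-13)*(47/8) = 325*(47/8) = 15275/8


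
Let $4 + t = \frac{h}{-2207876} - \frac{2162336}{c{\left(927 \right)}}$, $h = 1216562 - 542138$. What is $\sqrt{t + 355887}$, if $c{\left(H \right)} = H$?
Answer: $\frac{\sqrt{28489843812593569021}}{8976759} \approx 594.6$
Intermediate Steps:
$h = 674424$
$t = - \frac{62933970442}{26930277}$ ($t = -4 + \left(\frac{674424}{-2207876} - \frac{2162336}{927}\right) = -4 + \left(674424 \left(- \frac{1}{2207876}\right) - \frac{2162336}{927}\right) = -4 - \frac{62826249334}{26930277} = - \frac{62933970442}{26930277} \approx -2336.9$)
$\sqrt{t + 355887} = \sqrt{- \frac{62933970442}{26930277} + 355887} = \sqrt{\frac{9521201520257}{26930277}} = \frac{\sqrt{28489843812593569021}}{8976759}$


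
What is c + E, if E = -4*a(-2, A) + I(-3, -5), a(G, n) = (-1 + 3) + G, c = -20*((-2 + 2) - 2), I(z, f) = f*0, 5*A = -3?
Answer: 40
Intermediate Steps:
A = -⅗ (A = (⅕)*(-3) = -⅗ ≈ -0.60000)
I(z, f) = 0
c = 40 (c = -20*(0 - 2) = -20*(-2) = 40)
a(G, n) = 2 + G
E = 0 (E = -4*(2 - 2) + 0 = -4*0 + 0 = 0 + 0 = 0)
c + E = 40 + 0 = 40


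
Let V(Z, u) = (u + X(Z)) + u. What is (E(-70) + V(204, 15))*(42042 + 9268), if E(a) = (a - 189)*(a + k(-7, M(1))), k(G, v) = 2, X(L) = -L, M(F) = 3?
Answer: 894743780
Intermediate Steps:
V(Z, u) = -Z + 2*u (V(Z, u) = (u - Z) + u = -Z + 2*u)
E(a) = (-189 + a)*(2 + a) (E(a) = (a - 189)*(a + 2) = (-189 + a)*(2 + a))
(E(-70) + V(204, 15))*(42042 + 9268) = ((-378 + (-70)² - 187*(-70)) + (-1*204 + 2*15))*(42042 + 9268) = ((-378 + 4900 + 13090) + (-204 + 30))*51310 = (17612 - 174)*51310 = 17438*51310 = 894743780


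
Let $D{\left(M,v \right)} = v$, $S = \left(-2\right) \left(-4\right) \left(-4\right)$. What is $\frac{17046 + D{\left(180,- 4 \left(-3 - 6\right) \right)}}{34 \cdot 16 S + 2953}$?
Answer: $- \frac{17082}{14455} \approx -1.1817$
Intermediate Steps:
$S = -32$ ($S = 8 \left(-4\right) = -32$)
$\frac{17046 + D{\left(180,- 4 \left(-3 - 6\right) \right)}}{34 \cdot 16 S + 2953} = \frac{17046 - 4 \left(-3 - 6\right)}{34 \cdot 16 \left(-32\right) + 2953} = \frac{17046 - -36}{544 \left(-32\right) + 2953} = \frac{17046 + 36}{-17408 + 2953} = \frac{17082}{-14455} = 17082 \left(- \frac{1}{14455}\right) = - \frac{17082}{14455}$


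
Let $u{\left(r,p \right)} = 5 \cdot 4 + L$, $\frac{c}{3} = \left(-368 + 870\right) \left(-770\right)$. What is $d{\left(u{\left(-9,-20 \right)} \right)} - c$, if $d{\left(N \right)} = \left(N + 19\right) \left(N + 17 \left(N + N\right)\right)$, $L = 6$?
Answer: $1200570$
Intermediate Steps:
$c = -1159620$ ($c = 3 \left(-368 + 870\right) \left(-770\right) = 3 \cdot 502 \left(-770\right) = 3 \left(-386540\right) = -1159620$)
$u{\left(r,p \right)} = 26$ ($u{\left(r,p \right)} = 5 \cdot 4 + 6 = 20 + 6 = 26$)
$d{\left(N \right)} = 35 N \left(19 + N\right)$ ($d{\left(N \right)} = \left(19 + N\right) \left(N + 17 \cdot 2 N\right) = \left(19 + N\right) \left(N + 34 N\right) = \left(19 + N\right) 35 N = 35 N \left(19 + N\right)$)
$d{\left(u{\left(-9,-20 \right)} \right)} - c = 35 \cdot 26 \left(19 + 26\right) - -1159620 = 35 \cdot 26 \cdot 45 + 1159620 = 40950 + 1159620 = 1200570$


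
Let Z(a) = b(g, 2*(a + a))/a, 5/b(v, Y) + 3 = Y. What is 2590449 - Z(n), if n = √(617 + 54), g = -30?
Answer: 27787746403/10727 - 15*√671/7197817 ≈ 2.5904e+6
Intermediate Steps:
b(v, Y) = 5/(-3 + Y)
n = √671 ≈ 25.904
Z(a) = 5/(a*(-3 + 4*a)) (Z(a) = (5/(-3 + 2*(a + a)))/a = (5/(-3 + 2*(2*a)))/a = (5/(-3 + 4*a))/a = 5/(a*(-3 + 4*a)))
2590449 - Z(n) = 2590449 - 5/((√671)*(-3 + 4*√671)) = 2590449 - 5*√671/671/(-3 + 4*√671) = 2590449 - 5*√671/(671*(-3 + 4*√671))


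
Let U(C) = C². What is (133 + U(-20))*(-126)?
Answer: -67158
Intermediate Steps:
(133 + U(-20))*(-126) = (133 + (-20)²)*(-126) = (133 + 400)*(-126) = 533*(-126) = -67158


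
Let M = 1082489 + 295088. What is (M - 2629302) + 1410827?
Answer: 159102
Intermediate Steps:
M = 1377577
(M - 2629302) + 1410827 = (1377577 - 2629302) + 1410827 = -1251725 + 1410827 = 159102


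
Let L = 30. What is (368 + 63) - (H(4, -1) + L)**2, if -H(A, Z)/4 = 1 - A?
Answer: -1333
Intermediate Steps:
H(A, Z) = -4 + 4*A (H(A, Z) = -4*(1 - A) = -4 + 4*A)
(368 + 63) - (H(4, -1) + L)**2 = (368 + 63) - ((-4 + 4*4) + 30)**2 = 431 - ((-4 + 16) + 30)**2 = 431 - (12 + 30)**2 = 431 - 1*42**2 = 431 - 1*1764 = 431 - 1764 = -1333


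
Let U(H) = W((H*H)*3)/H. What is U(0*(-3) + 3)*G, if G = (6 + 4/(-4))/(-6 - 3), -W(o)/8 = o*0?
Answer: 0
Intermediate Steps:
W(o) = 0 (W(o) = -8*o*0 = -8*0 = 0)
G = -5/9 (G = (6 + 4*(-1/4))/(-9) = (6 - 1)*(-1/9) = 5*(-1/9) = -5/9 ≈ -0.55556)
U(H) = 0 (U(H) = 0/H = 0)
U(0*(-3) + 3)*G = 0*(-5/9) = 0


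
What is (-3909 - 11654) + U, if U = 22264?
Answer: 6701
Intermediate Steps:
(-3909 - 11654) + U = (-3909 - 11654) + 22264 = -15563 + 22264 = 6701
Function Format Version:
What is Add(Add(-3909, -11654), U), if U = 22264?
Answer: 6701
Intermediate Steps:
Add(Add(-3909, -11654), U) = Add(Add(-3909, -11654), 22264) = Add(-15563, 22264) = 6701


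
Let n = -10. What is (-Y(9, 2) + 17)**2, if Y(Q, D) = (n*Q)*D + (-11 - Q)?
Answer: 47089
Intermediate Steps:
Y(Q, D) = -11 - Q - 10*D*Q (Y(Q, D) = (-10*Q)*D + (-11 - Q) = -10*D*Q + (-11 - Q) = -11 - Q - 10*D*Q)
(-Y(9, 2) + 17)**2 = (-(-11 - 1*9 - 10*2*9) + 17)**2 = (-(-11 - 9 - 180) + 17)**2 = (-1*(-200) + 17)**2 = (200 + 17)**2 = 217**2 = 47089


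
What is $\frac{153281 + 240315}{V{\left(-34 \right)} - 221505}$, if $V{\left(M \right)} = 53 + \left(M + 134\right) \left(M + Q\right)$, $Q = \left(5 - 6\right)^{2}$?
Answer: $- \frac{98399}{56188} \approx -1.7512$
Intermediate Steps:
$Q = 1$ ($Q = \left(-1\right)^{2} = 1$)
$V{\left(M \right)} = 53 + \left(1 + M\right) \left(134 + M\right)$ ($V{\left(M \right)} = 53 + \left(M + 134\right) \left(M + 1\right) = 53 + \left(134 + M\right) \left(1 + M\right) = 53 + \left(1 + M\right) \left(134 + M\right)$)
$\frac{153281 + 240315}{V{\left(-34 \right)} - 221505} = \frac{153281 + 240315}{\left(187 + \left(-34\right)^{2} + 135 \left(-34\right)\right) - 221505} = \frac{393596}{\left(187 + 1156 - 4590\right) - 221505} = \frac{393596}{-3247 - 221505} = \frac{393596}{-224752} = 393596 \left(- \frac{1}{224752}\right) = - \frac{98399}{56188}$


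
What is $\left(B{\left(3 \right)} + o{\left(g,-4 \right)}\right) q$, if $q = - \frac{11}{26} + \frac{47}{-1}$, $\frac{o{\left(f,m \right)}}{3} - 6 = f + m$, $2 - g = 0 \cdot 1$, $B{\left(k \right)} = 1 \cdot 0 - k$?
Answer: $- \frac{11097}{26} \approx -426.81$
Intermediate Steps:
$B{\left(k \right)} = - k$ ($B{\left(k \right)} = 0 - k = - k$)
$g = 2$ ($g = 2 - 0 \cdot 1 = 2 - 0 = 2 + 0 = 2$)
$o{\left(f,m \right)} = 18 + 3 f + 3 m$ ($o{\left(f,m \right)} = 18 + 3 \left(f + m\right) = 18 + \left(3 f + 3 m\right) = 18 + 3 f + 3 m$)
$q = - \frac{1233}{26}$ ($q = \left(-11\right) \frac{1}{26} + 47 \left(-1\right) = - \frac{11}{26} - 47 = - \frac{1233}{26} \approx -47.423$)
$\left(B{\left(3 \right)} + o{\left(g,-4 \right)}\right) q = \left(\left(-1\right) 3 + \left(18 + 3 \cdot 2 + 3 \left(-4\right)\right)\right) \left(- \frac{1233}{26}\right) = \left(-3 + \left(18 + 6 - 12\right)\right) \left(- \frac{1233}{26}\right) = \left(-3 + 12\right) \left(- \frac{1233}{26}\right) = 9 \left(- \frac{1233}{26}\right) = - \frac{11097}{26}$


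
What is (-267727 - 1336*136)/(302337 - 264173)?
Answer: -449423/38164 ≈ -11.776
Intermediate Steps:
(-267727 - 1336*136)/(302337 - 264173) = (-267727 - 181696)/38164 = -449423*1/38164 = -449423/38164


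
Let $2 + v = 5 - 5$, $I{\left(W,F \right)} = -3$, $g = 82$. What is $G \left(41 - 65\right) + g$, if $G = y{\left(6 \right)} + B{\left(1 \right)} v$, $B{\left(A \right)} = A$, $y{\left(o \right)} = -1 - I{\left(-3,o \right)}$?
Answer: $82$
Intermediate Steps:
$y{\left(o \right)} = 2$ ($y{\left(o \right)} = -1 - -3 = -1 + 3 = 2$)
$v = -2$ ($v = -2 + \left(5 - 5\right) = -2 + 0 = -2$)
$G = 0$ ($G = 2 + 1 \left(-2\right) = 2 - 2 = 0$)
$G \left(41 - 65\right) + g = 0 \left(41 - 65\right) + 82 = 0 \left(-24\right) + 82 = 0 + 82 = 82$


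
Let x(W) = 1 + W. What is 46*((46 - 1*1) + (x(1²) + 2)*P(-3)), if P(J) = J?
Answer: 1518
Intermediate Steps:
46*((46 - 1*1) + (x(1²) + 2)*P(-3)) = 46*((46 - 1*1) + ((1 + 1²) + 2)*(-3)) = 46*((46 - 1) + ((1 + 1) + 2)*(-3)) = 46*(45 + (2 + 2)*(-3)) = 46*(45 + 4*(-3)) = 46*(45 - 12) = 46*33 = 1518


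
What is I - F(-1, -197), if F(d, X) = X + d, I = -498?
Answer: -300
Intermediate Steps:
I - F(-1, -197) = -498 - (-197 - 1) = -498 - 1*(-198) = -498 + 198 = -300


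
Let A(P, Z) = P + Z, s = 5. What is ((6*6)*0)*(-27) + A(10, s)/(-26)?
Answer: -15/26 ≈ -0.57692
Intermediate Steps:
((6*6)*0)*(-27) + A(10, s)/(-26) = ((6*6)*0)*(-27) + (10 + 5)/(-26) = (36*0)*(-27) + 15*(-1/26) = 0*(-27) - 15/26 = 0 - 15/26 = -15/26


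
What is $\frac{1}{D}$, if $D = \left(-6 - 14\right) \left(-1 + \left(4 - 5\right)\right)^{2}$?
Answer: $- \frac{1}{80} \approx -0.0125$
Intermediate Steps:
$D = -80$ ($D = - 20 \left(-1 + \left(4 - 5\right)\right)^{2} = - 20 \left(-1 - 1\right)^{2} = - 20 \left(-2\right)^{2} = \left(-20\right) 4 = -80$)
$\frac{1}{D} = \frac{1}{-80} = - \frac{1}{80}$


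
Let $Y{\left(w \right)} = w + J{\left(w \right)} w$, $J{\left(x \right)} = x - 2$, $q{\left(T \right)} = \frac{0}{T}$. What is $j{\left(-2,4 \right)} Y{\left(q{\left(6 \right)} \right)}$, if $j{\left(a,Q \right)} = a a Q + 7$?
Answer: $0$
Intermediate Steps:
$q{\left(T \right)} = 0$
$j{\left(a,Q \right)} = 7 + Q a^{2}$ ($j{\left(a,Q \right)} = a^{2} Q + 7 = Q a^{2} + 7 = 7 + Q a^{2}$)
$J{\left(x \right)} = -2 + x$
$Y{\left(w \right)} = w + w \left(-2 + w\right)$ ($Y{\left(w \right)} = w + \left(-2 + w\right) w = w + w \left(-2 + w\right)$)
$j{\left(-2,4 \right)} Y{\left(q{\left(6 \right)} \right)} = \left(7 + 4 \left(-2\right)^{2}\right) 0 \left(-1 + 0\right) = \left(7 + 4 \cdot 4\right) 0 \left(-1\right) = \left(7 + 16\right) 0 = 23 \cdot 0 = 0$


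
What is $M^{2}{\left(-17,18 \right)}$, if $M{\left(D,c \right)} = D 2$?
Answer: $1156$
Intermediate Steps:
$M{\left(D,c \right)} = 2 D$
$M^{2}{\left(-17,18 \right)} = \left(2 \left(-17\right)\right)^{2} = \left(-34\right)^{2} = 1156$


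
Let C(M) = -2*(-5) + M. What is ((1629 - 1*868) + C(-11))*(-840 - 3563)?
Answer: -3346280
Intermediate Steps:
C(M) = 10 + M
((1629 - 1*868) + C(-11))*(-840 - 3563) = ((1629 - 1*868) + (10 - 11))*(-840 - 3563) = ((1629 - 868) - 1)*(-4403) = (761 - 1)*(-4403) = 760*(-4403) = -3346280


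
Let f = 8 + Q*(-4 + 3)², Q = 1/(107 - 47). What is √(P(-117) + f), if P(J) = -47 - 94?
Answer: I*√119685/30 ≈ 11.532*I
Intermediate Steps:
P(J) = -141
Q = 1/60 ≈ 0.016667
f = 481/60 (f = 8 + (-4 + 3)²/60 = 8 + (1/60)*(-1)² = 8 + (1/60)*1 = 8 + 1/60 = 481/60 ≈ 8.0167)
√(P(-117) + f) = √(-141 + 481/60) = √(-7979/60) = I*√119685/30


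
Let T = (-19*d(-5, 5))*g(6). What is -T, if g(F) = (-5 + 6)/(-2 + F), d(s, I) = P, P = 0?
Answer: 0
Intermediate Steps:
d(s, I) = 0
g(F) = 1/(-2 + F)
T = 0 (T = (-19*0)/(-2 + 6) = 0/4 = 0*(¼) = 0)
-T = -1*0 = 0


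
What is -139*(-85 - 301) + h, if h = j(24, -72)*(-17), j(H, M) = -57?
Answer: 54623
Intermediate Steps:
h = 969 (h = -57*(-17) = 969)
-139*(-85 - 301) + h = -139*(-85 - 301) + 969 = -139*(-386) + 969 = 53654 + 969 = 54623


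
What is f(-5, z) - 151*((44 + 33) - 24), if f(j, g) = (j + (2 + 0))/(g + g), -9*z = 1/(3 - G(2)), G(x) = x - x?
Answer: -15925/2 ≈ -7962.5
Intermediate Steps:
G(x) = 0
z = -1/27 (z = -1/(9*(3 - 1*0)) = -1/(9*(3 + 0)) = -⅑/3 = -⅑*⅓ = -1/27 ≈ -0.037037)
f(j, g) = (2 + j)/(2*g) (f(j, g) = (j + 2)/((2*g)) = (2 + j)*(1/(2*g)) = (2 + j)/(2*g))
f(-5, z) - 151*((44 + 33) - 24) = (2 - 5)/(2*(-1/27)) - 151*((44 + 33) - 24) = (½)*(-27)*(-3) - 151*(77 - 24) = 81/2 - 151*53 = 81/2 - 8003 = -15925/2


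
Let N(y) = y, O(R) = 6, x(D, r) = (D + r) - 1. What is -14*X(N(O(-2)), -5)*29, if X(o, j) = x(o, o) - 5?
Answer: -2436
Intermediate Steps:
x(D, r) = -1 + D + r
X(o, j) = -6 + 2*o (X(o, j) = (-1 + o + o) - 5 = (-1 + 2*o) - 5 = -6 + 2*o)
-14*X(N(O(-2)), -5)*29 = -14*(-6 + 2*6)*29 = -14*(-6 + 12)*29 = -14*6*29 = -84*29 = -2436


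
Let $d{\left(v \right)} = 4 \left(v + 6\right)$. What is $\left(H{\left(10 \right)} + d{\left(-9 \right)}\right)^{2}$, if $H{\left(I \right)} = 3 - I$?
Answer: $361$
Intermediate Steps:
$d{\left(v \right)} = 24 + 4 v$ ($d{\left(v \right)} = 4 \left(6 + v\right) = 24 + 4 v$)
$\left(H{\left(10 \right)} + d{\left(-9 \right)}\right)^{2} = \left(\left(3 - 10\right) + \left(24 + 4 \left(-9\right)\right)\right)^{2} = \left(\left(3 - 10\right) + \left(24 - 36\right)\right)^{2} = \left(-7 - 12\right)^{2} = \left(-19\right)^{2} = 361$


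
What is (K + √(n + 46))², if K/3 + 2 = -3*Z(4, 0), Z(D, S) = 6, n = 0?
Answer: (60 - √46)² ≈ 2832.1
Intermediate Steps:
K = -60 (K = -6 + 3*(-3*6) = -6 + 3*(-18) = -6 - 54 = -60)
(K + √(n + 46))² = (-60 + √(0 + 46))² = (-60 + √46)²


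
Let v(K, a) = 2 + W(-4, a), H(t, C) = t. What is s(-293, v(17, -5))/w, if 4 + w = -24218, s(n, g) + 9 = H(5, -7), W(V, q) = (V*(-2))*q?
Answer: 2/12111 ≈ 0.00016514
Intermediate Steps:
W(V, q) = -2*V*q (W(V, q) = (-2*V)*q = -2*V*q)
v(K, a) = 2 + 8*a (v(K, a) = 2 - 2*(-4)*a = 2 + 8*a)
s(n, g) = -4 (s(n, g) = -9 + 5 = -4)
w = -24222 (w = -4 - 24218 = -24222)
s(-293, v(17, -5))/w = -4/(-24222) = -4*(-1/24222) = 2/12111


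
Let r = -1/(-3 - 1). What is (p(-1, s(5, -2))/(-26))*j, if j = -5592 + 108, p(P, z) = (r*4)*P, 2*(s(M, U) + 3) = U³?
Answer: -2742/13 ≈ -210.92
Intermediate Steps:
r = ¼ (r = -1/(-4) = -1*(-¼) = ¼ ≈ 0.25000)
s(M, U) = -3 + U³/2
p(P, z) = P (p(P, z) = ((¼)*4)*P = 1*P = P)
j = -5484
(p(-1, s(5, -2))/(-26))*j = -1/(-26)*(-5484) = -1*(-1/26)*(-5484) = (1/26)*(-5484) = -2742/13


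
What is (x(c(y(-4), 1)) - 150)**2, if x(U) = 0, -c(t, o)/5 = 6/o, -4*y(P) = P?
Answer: 22500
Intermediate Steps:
y(P) = -P/4
c(t, o) = -30/o
(x(c(y(-4), 1)) - 150)**2 = (0 - 150)**2 = (-150)**2 = 22500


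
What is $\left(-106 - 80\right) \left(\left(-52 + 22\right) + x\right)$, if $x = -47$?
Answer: $14322$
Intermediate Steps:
$\left(-106 - 80\right) \left(\left(-52 + 22\right) + x\right) = \left(-106 - 80\right) \left(\left(-52 + 22\right) - 47\right) = - 186 \left(-30 - 47\right) = \left(-186\right) \left(-77\right) = 14322$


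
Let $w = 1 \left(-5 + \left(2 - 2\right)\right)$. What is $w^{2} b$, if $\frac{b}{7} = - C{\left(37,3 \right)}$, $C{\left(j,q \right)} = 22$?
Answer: $-3850$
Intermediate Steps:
$w = -5$ ($w = 1 \left(-5 + \left(2 - 2\right)\right) = 1 \left(-5 + 0\right) = 1 \left(-5\right) = -5$)
$b = -154$ ($b = 7 \left(\left(-1\right) 22\right) = 7 \left(-22\right) = -154$)
$w^{2} b = \left(-5\right)^{2} \left(-154\right) = 25 \left(-154\right) = -3850$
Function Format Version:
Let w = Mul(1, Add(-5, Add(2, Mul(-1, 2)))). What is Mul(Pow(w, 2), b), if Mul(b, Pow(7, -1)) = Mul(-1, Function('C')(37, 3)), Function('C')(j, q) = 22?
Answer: -3850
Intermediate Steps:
w = -5 (w = Mul(1, Add(-5, Add(2, -2))) = Mul(1, Add(-5, 0)) = Mul(1, -5) = -5)
b = -154 (b = Mul(7, Mul(-1, 22)) = Mul(7, -22) = -154)
Mul(Pow(w, 2), b) = Mul(Pow(-5, 2), -154) = Mul(25, -154) = -3850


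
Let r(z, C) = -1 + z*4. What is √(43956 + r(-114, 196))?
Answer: √43499 ≈ 208.56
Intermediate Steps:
r(z, C) = -1 + 4*z
√(43956 + r(-114, 196)) = √(43956 + (-1 + 4*(-114))) = √(43956 + (-1 - 456)) = √(43956 - 457) = √43499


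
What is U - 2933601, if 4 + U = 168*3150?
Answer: -2404405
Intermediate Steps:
U = 529196 (U = -4 + 168*3150 = -4 + 529200 = 529196)
U - 2933601 = 529196 - 2933601 = -2404405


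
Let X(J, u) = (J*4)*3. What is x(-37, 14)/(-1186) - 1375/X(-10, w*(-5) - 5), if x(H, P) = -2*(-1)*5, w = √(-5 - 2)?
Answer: 162955/14232 ≈ 11.450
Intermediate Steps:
w = I*√7 (w = √(-7) = I*√7 ≈ 2.6458*I)
x(H, P) = 10 (x(H, P) = 2*5 = 10)
X(J, u) = 12*J (X(J, u) = (4*J)*3 = 12*J)
x(-37, 14)/(-1186) - 1375/X(-10, w*(-5) - 5) = 10/(-1186) - 1375/(12*(-10)) = 10*(-1/1186) - 1375/(-120) = -5/593 - 1375*(-1/120) = -5/593 + 275/24 = 162955/14232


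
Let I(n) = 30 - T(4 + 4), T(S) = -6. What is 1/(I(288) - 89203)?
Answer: -1/89167 ≈ -1.1215e-5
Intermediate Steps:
I(n) = 36 (I(n) = 30 - 1*(-6) = 30 + 6 = 36)
1/(I(288) - 89203) = 1/(36 - 89203) = 1/(-89167) = -1/89167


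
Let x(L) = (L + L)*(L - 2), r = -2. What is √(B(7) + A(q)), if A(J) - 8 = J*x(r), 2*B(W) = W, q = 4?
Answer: √302/2 ≈ 8.6891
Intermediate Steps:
B(W) = W/2
x(L) = 2*L*(-2 + L) (x(L) = (2*L)*(-2 + L) = 2*L*(-2 + L))
A(J) = 8 + 16*J (A(J) = 8 + J*(2*(-2)*(-2 - 2)) = 8 + J*(2*(-2)*(-4)) = 8 + J*16 = 8 + 16*J)
√(B(7) + A(q)) = √((½)*7 + (8 + 16*4)) = √(7/2 + (8 + 64)) = √(7/2 + 72) = √(151/2) = √302/2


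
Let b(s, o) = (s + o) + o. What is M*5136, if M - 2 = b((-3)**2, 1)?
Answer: 66768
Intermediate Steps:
b(s, o) = s + 2*o (b(s, o) = (o + s) + o = s + 2*o)
M = 13 (M = 2 + ((-3)**2 + 2*1) = 2 + (9 + 2) = 2 + 11 = 13)
M*5136 = 13*5136 = 66768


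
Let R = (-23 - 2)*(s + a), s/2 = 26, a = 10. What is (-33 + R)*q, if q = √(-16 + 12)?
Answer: -3166*I ≈ -3166.0*I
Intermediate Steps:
s = 52 (s = 2*26 = 52)
q = 2*I (q = √(-4) = 2*I ≈ 2.0*I)
R = -1550 (R = (-23 - 2)*(52 + 10) = -25*62 = -1550)
(-33 + R)*q = (-33 - 1550)*(2*I) = -3166*I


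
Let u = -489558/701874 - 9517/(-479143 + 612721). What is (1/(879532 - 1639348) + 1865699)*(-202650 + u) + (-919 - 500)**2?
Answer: -1496296094557204901826271513/3957582901360464 ≈ -3.7808e+11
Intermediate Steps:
u = -4004106299/5208606954 (u = -489558*1/701874 - 9517/133578 = -81593/116979 - 9517*1/133578 = -81593/116979 - 9517/133578 = -4004106299/5208606954 ≈ -0.76875)
(1/(879532 - 1639348) + 1865699)*(-202650 + u) + (-919 - 500)**2 = (1/(879532 - 1639348) + 1865699)*(-202650 - 4004106299/5208606954) + (-919 - 500)**2 = (1/(-759816) + 1865699)*(-1055528203334399/5208606954) + (-1419)**2 = (-1/759816 + 1865699)*(-1055528203334399/5208606954) + 2013561 = (1417587951383/759816)*(-1055528203334399/5208606954) + 2013561 = -1496304063391789348103523817/3957582901360464 + 2013561 = -1496296094557204901826271513/3957582901360464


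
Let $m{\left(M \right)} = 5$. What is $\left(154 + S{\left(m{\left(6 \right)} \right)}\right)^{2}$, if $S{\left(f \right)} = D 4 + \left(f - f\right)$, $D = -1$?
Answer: $22500$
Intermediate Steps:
$S{\left(f \right)} = -4$ ($S{\left(f \right)} = \left(-1\right) 4 + \left(f - f\right) = -4 + 0 = -4$)
$\left(154 + S{\left(m{\left(6 \right)} \right)}\right)^{2} = \left(154 - 4\right)^{2} = 150^{2} = 22500$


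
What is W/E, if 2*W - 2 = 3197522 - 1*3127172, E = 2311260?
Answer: 8794/577815 ≈ 0.015219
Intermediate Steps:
W = 35176 (W = 1 + (3197522 - 1*3127172)/2 = 1 + (3197522 - 3127172)/2 = 1 + (½)*70350 = 1 + 35175 = 35176)
W/E = 35176/2311260 = 35176*(1/2311260) = 8794/577815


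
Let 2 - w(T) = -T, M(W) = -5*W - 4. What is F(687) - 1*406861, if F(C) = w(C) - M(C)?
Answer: -402733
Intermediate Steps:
M(W) = -4 - 5*W
w(T) = 2 + T (w(T) = 2 - (-1)*T = 2 + T)
F(C) = 6 + 6*C (F(C) = (2 + C) - (-4 - 5*C) = (2 + C) + (4 + 5*C) = 6 + 6*C)
F(687) - 1*406861 = (6 + 6*687) - 1*406861 = (6 + 4122) - 406861 = 4128 - 406861 = -402733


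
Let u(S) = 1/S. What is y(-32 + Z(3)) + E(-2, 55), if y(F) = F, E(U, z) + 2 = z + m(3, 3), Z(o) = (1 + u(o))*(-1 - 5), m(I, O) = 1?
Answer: 14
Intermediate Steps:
u(S) = 1/S
Z(o) = -6 - 6/o (Z(o) = (1 + 1/o)*(-1 - 5) = (1 + 1/o)*(-6) = -6 - 6/o)
E(U, z) = -1 + z (E(U, z) = -2 + (z + 1) = -2 + (1 + z) = -1 + z)
y(-32 + Z(3)) + E(-2, 55) = (-32 + (-6 - 6/3)) + (-1 + 55) = (-32 + (-6 - 6*⅓)) + 54 = (-32 + (-6 - 2)) + 54 = (-32 - 8) + 54 = -40 + 54 = 14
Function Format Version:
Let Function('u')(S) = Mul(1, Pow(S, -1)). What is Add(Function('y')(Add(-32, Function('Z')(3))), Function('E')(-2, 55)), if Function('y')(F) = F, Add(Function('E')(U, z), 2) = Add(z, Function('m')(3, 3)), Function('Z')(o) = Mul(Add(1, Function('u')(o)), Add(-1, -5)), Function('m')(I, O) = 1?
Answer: 14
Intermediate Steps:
Function('u')(S) = Pow(S, -1)
Function('Z')(o) = Add(-6, Mul(-6, Pow(o, -1))) (Function('Z')(o) = Mul(Add(1, Pow(o, -1)), Add(-1, -5)) = Mul(Add(1, Pow(o, -1)), -6) = Add(-6, Mul(-6, Pow(o, -1))))
Function('E')(U, z) = Add(-1, z) (Function('E')(U, z) = Add(-2, Add(z, 1)) = Add(-2, Add(1, z)) = Add(-1, z))
Add(Function('y')(Add(-32, Function('Z')(3))), Function('E')(-2, 55)) = Add(Add(-32, Add(-6, Mul(-6, Pow(3, -1)))), Add(-1, 55)) = Add(Add(-32, Add(-6, Mul(-6, Rational(1, 3)))), 54) = Add(Add(-32, Add(-6, -2)), 54) = Add(Add(-32, -8), 54) = Add(-40, 54) = 14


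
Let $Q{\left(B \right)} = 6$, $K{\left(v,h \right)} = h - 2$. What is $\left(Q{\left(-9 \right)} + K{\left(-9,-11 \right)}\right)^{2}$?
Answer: $49$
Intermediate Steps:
$K{\left(v,h \right)} = -2 + h$
$\left(Q{\left(-9 \right)} + K{\left(-9,-11 \right)}\right)^{2} = \left(6 - 13\right)^{2} = \left(-7\right)^{2} = 49$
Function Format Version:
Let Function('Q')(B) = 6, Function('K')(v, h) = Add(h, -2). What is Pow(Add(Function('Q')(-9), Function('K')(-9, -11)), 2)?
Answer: 49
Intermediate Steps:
Function('K')(v, h) = Add(-2, h)
Pow(Add(Function('Q')(-9), Function('K')(-9, -11)), 2) = Pow(Add(6, Add(-2, -11)), 2) = Pow(Add(6, -13), 2) = Pow(-7, 2) = 49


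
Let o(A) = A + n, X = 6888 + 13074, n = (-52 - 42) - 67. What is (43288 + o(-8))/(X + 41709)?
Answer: 14373/20557 ≈ 0.69918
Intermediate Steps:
n = -161 (n = -94 - 67 = -161)
X = 19962
o(A) = -161 + A (o(A) = A - 161 = -161 + A)
(43288 + o(-8))/(X + 41709) = (43288 + (-161 - 8))/(19962 + 41709) = (43288 - 169)/61671 = 43119*(1/61671) = 14373/20557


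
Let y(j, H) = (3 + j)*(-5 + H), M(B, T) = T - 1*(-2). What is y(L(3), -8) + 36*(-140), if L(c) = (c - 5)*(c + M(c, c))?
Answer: -4871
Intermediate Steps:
M(B, T) = 2 + T (M(B, T) = T + 2 = 2 + T)
L(c) = (-5 + c)*(2 + 2*c) (L(c) = (c - 5)*(c + (2 + c)) = (-5 + c)*(2 + 2*c))
y(j, H) = (-5 + H)*(3 + j)
y(L(3), -8) + 36*(-140) = (-15 - 5*(-10 - 8*3 + 2*3²) + 3*(-8) - 8*(-10 - 8*3 + 2*3²)) + 36*(-140) = (-15 - 5*(-10 - 24 + 2*9) - 24 - 8*(-10 - 24 + 2*9)) - 5040 = (-15 - 5*(-10 - 24 + 18) - 24 - 8*(-10 - 24 + 18)) - 5040 = (-15 - 5*(-16) - 24 - 8*(-16)) - 5040 = (-15 + 80 - 24 + 128) - 5040 = 169 - 5040 = -4871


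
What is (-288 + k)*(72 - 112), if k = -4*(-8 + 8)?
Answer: 11520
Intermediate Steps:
k = 0 (k = -4*0 = 0)
(-288 + k)*(72 - 112) = (-288 + 0)*(72 - 112) = -288*(-40) = 11520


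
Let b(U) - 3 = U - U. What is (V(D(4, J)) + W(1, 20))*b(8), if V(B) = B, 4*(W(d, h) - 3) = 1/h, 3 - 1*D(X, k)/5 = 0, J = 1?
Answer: 4323/80 ≈ 54.037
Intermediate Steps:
D(X, k) = 15 (D(X, k) = 15 - 5*0 = 15 + 0 = 15)
W(d, h) = 3 + 1/(4*h)
b(U) = 3 (b(U) = 3 + (U - U) = 3 + 0 = 3)
(V(D(4, J)) + W(1, 20))*b(8) = (15 + (3 + (¼)/20))*3 = (15 + (3 + (¼)*(1/20)))*3 = (15 + (3 + 1/80))*3 = (15 + 241/80)*3 = (1441/80)*3 = 4323/80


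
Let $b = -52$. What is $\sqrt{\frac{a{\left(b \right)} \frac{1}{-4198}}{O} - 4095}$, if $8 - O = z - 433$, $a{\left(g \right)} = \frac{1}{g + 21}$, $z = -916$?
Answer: $\frac{17 i \sqrt{441900013489953386}}{176597266} \approx 63.992 i$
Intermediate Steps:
$a{\left(g \right)} = \frac{1}{21 + g}$
$O = 1357$ ($O = 8 - \left(-916 - 433\right) = 8 - -1349 = 8 + 1349 = 1357$)
$\sqrt{\frac{a{\left(b \right)} \frac{1}{-4198}}{O} - 4095} = \sqrt{\frac{\frac{1}{21 - 52} \frac{1}{-4198}}{1357} - 4095} = \sqrt{\frac{1}{-31} \left(- \frac{1}{4198}\right) \frac{1}{1357} - 4095} = \sqrt{\left(- \frac{1}{31}\right) \left(- \frac{1}{4198}\right) \frac{1}{1357} - 4095} = \sqrt{\frac{1}{130138} \cdot \frac{1}{1357} - 4095} = \sqrt{\frac{1}{176597266} - 4095} = \sqrt{- \frac{723165804269}{176597266}} = \frac{17 i \sqrt{441900013489953386}}{176597266}$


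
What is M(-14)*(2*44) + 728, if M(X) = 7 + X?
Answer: 112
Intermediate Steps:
M(-14)*(2*44) + 728 = (7 - 14)*(2*44) + 728 = -7*88 + 728 = -616 + 728 = 112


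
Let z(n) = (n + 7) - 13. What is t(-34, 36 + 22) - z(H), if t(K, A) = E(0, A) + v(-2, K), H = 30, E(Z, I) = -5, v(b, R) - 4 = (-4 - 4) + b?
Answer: -35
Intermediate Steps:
v(b, R) = -4 + b (v(b, R) = 4 + ((-4 - 4) + b) = 4 + (-8 + b) = -4 + b)
z(n) = -6 + n (z(n) = (7 + n) - 13 = -6 + n)
t(K, A) = -11 (t(K, A) = -5 + (-4 - 2) = -5 - 6 = -11)
t(-34, 36 + 22) - z(H) = -11 - (-6 + 30) = -11 - 1*24 = -11 - 24 = -35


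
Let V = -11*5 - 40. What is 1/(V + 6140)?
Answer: 1/6045 ≈ 0.00016543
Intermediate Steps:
V = -95 (V = -55 - 40 = -95)
1/(V + 6140) = 1/(-95 + 6140) = 1/6045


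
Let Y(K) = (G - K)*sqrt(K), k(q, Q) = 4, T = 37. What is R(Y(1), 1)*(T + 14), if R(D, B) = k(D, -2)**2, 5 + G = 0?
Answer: 816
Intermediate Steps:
G = -5 (G = -5 + 0 = -5)
Y(K) = sqrt(K)*(-5 - K) (Y(K) = (-5 - K)*sqrt(K) = sqrt(K)*(-5 - K))
R(D, B) = 16 (R(D, B) = 4**2 = 16)
R(Y(1), 1)*(T + 14) = 16*(37 + 14) = 16*51 = 816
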